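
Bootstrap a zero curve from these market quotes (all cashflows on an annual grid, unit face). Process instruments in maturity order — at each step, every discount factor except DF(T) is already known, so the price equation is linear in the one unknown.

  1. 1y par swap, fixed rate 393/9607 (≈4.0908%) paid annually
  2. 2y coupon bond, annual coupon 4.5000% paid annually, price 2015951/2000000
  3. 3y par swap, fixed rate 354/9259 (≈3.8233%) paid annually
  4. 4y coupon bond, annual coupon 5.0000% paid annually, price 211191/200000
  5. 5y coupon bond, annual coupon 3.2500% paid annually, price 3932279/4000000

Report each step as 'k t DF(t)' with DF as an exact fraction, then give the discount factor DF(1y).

1 1 9607/10000
2 2 577/625
3 3 4469/5000
4 4 4367/5000
5 5 2093/2500
DF(1y) = 9607/10000 ≈ 0.960700

step 1 [1y] swap r/1=393/9607: DF=(1 − 393/9607·(0))/(1+393/9607) = 9607/10000 ≈ 0.960700
step 2 [2y] bond c/1=9/200: DF=(2015951/2000000 − 9/200·(0.960700))/(1+9/200) = 577/625 ≈ 0.923200
step 3 [3y] swap r/1=354/9259: DF=(1 − 354/9259·(0.960700+0.923200))/(1+354/9259) = 4469/5000 ≈ 0.893800
step 4 [4y] bond c/1=1/20: DF=(211191/200000 − 1/20·(0.960700+0.923200+0.893800))/(1+1/20) = 4367/5000 ≈ 0.873400
step 5 [5y] bond c/1=13/400: DF=(3932279/4000000 − 13/400·(0.960700+0.923200+0.893800+0.873400))/(1+13/400) = 2093/2500 ≈ 0.837200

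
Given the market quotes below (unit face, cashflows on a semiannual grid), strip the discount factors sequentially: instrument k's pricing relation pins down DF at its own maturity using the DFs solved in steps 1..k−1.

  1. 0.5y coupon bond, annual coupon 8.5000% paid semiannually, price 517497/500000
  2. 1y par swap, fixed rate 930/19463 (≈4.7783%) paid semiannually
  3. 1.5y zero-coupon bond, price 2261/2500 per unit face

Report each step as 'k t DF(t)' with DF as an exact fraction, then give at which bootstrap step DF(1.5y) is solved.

step 1 [0.5y] bond c/2=17/400: DF=(517497/500000 − 17/400·(0))/(1+17/400) = 1241/1250 ≈ 0.992800
step 2 [1y] swap r/2=465/19463: DF=(1 − 465/19463·(0.992800))/(1+465/19463) = 1907/2000 ≈ 0.953500
step 3 [1.5y] zero: DF = P = 2261/2500 ≈ 0.904400

1 1/2 1241/1250
2 1 1907/2000
3 3/2 2261/2500
DF(1.5y) is solved at step 3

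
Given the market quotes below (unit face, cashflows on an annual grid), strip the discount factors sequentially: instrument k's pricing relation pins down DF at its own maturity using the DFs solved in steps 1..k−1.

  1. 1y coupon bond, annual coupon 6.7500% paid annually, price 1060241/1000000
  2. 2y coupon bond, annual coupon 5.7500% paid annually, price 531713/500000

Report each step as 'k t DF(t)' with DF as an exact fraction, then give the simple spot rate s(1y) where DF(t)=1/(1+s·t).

1 1 2483/2500
2 2 2379/2500
s(1y) = (1/(2483/2500) − 1)/(1) = 17/2483 ≈ 0.6847%

step 1 [1y] bond c/1=27/400: DF=(1060241/1000000 − 27/400·(0))/(1+27/400) = 2483/2500 ≈ 0.993200
step 2 [2y] bond c/1=23/400: DF=(531713/500000 − 23/400·(0.993200))/(1+23/400) = 2379/2500 ≈ 0.951600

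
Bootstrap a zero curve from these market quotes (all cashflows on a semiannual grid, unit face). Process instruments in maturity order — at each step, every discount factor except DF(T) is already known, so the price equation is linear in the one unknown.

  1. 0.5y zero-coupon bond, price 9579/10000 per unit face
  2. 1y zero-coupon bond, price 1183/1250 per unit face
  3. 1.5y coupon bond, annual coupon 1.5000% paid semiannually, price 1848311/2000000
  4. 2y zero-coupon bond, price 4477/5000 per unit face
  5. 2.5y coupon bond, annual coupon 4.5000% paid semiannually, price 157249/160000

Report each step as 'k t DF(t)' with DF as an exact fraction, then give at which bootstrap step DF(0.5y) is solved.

1 1/2 9579/10000
2 1 1183/1250
3 3/2 9031/10000
4 2 4477/5000
5 5/2 8797/10000
DF(0.5y) is solved at step 1

step 1 [0.5y] zero: DF = P = 9579/10000 ≈ 0.957900
step 2 [1y] zero: DF = P = 1183/1250 ≈ 0.946400
step 3 [1.5y] bond c/2=3/400: DF=(1848311/2000000 − 3/400·(0.957900+0.946400))/(1+3/400) = 9031/10000 ≈ 0.903100
step 4 [2y] zero: DF = P = 4477/5000 ≈ 0.895400
step 5 [2.5y] bond c/2=9/400: DF=(157249/160000 − 9/400·(0.957900+0.946400+0.903100+0.895400))/(1+9/400) = 8797/10000 ≈ 0.879700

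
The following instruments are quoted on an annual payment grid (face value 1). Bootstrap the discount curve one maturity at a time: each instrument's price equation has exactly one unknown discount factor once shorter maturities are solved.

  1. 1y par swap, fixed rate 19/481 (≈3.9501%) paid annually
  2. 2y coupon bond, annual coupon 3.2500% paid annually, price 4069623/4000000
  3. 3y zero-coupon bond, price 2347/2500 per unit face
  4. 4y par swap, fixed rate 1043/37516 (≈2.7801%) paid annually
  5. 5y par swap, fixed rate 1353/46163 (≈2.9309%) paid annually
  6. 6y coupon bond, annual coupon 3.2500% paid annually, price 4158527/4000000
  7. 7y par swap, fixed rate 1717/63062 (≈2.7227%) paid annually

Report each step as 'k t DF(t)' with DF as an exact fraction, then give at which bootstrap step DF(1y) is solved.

1 1 481/500
2 2 9551/10000
3 3 2347/2500
4 4 8957/10000
5 5 8647/10000
6 6 1077/1250
7 7 8283/10000
DF(1y) is solved at step 1

step 1 [1y] swap r/1=19/481: DF=(1 − 19/481·(0))/(1+19/481) = 481/500 ≈ 0.962000
step 2 [2y] bond c/1=13/400: DF=(4069623/4000000 − 13/400·(0.962000))/(1+13/400) = 9551/10000 ≈ 0.955100
step 3 [3y] zero: DF = P = 2347/2500 ≈ 0.938800
step 4 [4y] swap r/1=1043/37516: DF=(1 − 1043/37516·(0.962000+0.955100+0.938800))/(1+1043/37516) = 8957/10000 ≈ 0.895700
step 5 [5y] swap r/1=1353/46163: DF=(1 − 1353/46163·(0.962000+0.955100+0.938800+0.895700))/(1+1353/46163) = 8647/10000 ≈ 0.864700
step 6 [6y] bond c/1=13/400: DF=(4158527/4000000 − 13/400·(0.962000+0.955100+0.938800+0.895700+0.864700))/(1+13/400) = 1077/1250 ≈ 0.861600
step 7 [7y] swap r/1=1717/63062: DF=(1 − 1717/63062·(0.962000+0.955100+0.938800+0.895700+0.864700+0.861600))/(1+1717/63062) = 8283/10000 ≈ 0.828300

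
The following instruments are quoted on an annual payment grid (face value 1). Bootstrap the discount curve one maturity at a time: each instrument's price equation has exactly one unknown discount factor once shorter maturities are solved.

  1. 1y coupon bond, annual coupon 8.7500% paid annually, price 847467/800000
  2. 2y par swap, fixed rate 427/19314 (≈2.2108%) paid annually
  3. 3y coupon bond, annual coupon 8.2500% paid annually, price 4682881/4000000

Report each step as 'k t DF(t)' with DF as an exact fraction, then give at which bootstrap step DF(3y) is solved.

step 1 [1y] bond c/1=7/80: DF=(847467/800000 − 7/80·(0))/(1+7/80) = 9741/10000 ≈ 0.974100
step 2 [2y] swap r/1=427/19314: DF=(1 − 427/19314·(0.974100))/(1+427/19314) = 9573/10000 ≈ 0.957300
step 3 [3y] bond c/1=33/400: DF=(4682881/4000000 − 33/400·(0.974100+0.957300))/(1+33/400) = 9343/10000 ≈ 0.934300

1 1 9741/10000
2 2 9573/10000
3 3 9343/10000
DF(3y) is solved at step 3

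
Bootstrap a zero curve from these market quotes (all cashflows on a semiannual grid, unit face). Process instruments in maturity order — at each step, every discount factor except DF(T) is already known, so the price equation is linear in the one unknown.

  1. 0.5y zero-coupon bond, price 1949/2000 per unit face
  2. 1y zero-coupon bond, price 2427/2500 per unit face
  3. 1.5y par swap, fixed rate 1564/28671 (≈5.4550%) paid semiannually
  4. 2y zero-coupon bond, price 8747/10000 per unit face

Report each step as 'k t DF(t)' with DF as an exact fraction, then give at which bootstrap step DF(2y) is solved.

step 1 [0.5y] zero: DF = P = 1949/2000 ≈ 0.974500
step 2 [1y] zero: DF = P = 2427/2500 ≈ 0.970800
step 3 [1.5y] swap r/2=782/28671: DF=(1 − 782/28671·(0.974500+0.970800))/(1+782/28671) = 4609/5000 ≈ 0.921800
step 4 [2y] zero: DF = P = 8747/10000 ≈ 0.874700

1 1/2 1949/2000
2 1 2427/2500
3 3/2 4609/5000
4 2 8747/10000
DF(2y) is solved at step 4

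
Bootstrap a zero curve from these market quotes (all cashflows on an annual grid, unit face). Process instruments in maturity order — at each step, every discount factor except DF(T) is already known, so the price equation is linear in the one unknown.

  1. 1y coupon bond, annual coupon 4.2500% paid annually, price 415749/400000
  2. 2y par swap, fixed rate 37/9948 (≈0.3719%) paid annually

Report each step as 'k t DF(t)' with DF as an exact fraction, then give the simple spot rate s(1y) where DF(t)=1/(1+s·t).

1 1 997/1000
2 2 4963/5000
s(1y) = (1/(997/1000) − 1)/(1) = 3/997 ≈ 0.3009%

step 1 [1y] bond c/1=17/400: DF=(415749/400000 − 17/400·(0))/(1+17/400) = 997/1000 ≈ 0.997000
step 2 [2y] swap r/1=37/9948: DF=(1 − 37/9948·(0.997000))/(1+37/9948) = 4963/5000 ≈ 0.992600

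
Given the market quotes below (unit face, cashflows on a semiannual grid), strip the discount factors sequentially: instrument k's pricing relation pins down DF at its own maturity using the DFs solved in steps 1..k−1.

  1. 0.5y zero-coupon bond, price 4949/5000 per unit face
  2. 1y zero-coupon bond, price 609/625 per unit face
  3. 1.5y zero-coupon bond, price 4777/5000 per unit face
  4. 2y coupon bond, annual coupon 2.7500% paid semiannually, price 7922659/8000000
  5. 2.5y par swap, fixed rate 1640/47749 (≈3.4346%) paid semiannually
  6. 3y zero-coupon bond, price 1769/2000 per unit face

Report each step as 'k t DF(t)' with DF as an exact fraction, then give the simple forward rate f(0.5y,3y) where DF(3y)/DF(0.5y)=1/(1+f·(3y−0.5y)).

1 1/2 4949/5000
2 1 609/625
3 3/2 4777/5000
4 2 9373/10000
5 5/2 459/500
6 3 1769/2000
f(0.5y,3y) = ((4949/5000)/(1769/2000) − 1)/(5/2) = 2106/44225 ≈ 4.7620%

step 1 [0.5y] zero: DF = P = 4949/5000 ≈ 0.989800
step 2 [1y] zero: DF = P = 609/625 ≈ 0.974400
step 3 [1.5y] zero: DF = P = 4777/5000 ≈ 0.955400
step 4 [2y] bond c/2=11/800: DF=(7922659/8000000 − 11/800·(0.989800+0.974400+0.955400))/(1+11/800) = 9373/10000 ≈ 0.937300
step 5 [2.5y] swap r/2=820/47749: DF=(1 − 820/47749·(0.989800+0.974400+0.955400+0.937300))/(1+820/47749) = 459/500 ≈ 0.918000
step 6 [3y] zero: DF = P = 1769/2000 ≈ 0.884500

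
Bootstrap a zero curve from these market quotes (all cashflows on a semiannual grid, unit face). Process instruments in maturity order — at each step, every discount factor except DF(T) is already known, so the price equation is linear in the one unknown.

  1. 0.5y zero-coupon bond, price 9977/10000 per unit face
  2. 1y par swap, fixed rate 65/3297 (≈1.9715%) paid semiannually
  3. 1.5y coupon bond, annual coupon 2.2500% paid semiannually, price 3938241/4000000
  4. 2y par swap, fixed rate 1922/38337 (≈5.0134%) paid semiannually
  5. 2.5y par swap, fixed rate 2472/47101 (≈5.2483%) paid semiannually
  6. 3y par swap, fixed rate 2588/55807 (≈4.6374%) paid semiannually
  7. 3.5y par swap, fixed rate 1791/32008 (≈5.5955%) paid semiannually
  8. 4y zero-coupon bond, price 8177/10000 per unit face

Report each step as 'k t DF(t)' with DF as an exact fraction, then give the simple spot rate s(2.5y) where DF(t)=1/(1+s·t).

1 1/2 9977/10000
2 1 1961/2000
3 3/2 2379/2500
4 2 9039/10000
5 5/2 2191/2500
6 3 4353/5000
7 7/2 8209/10000
8 4 8177/10000
s(2.5y) = (1/(2191/2500) − 1)/(5/2) = 618/10955 ≈ 5.6413%

step 1 [0.5y] zero: DF = P = 9977/10000 ≈ 0.997700
step 2 [1y] swap r/2=65/6594: DF=(1 − 65/6594·(0.997700))/(1+65/6594) = 1961/2000 ≈ 0.980500
step 3 [1.5y] bond c/2=9/800: DF=(3938241/4000000 − 9/800·(0.997700+0.980500))/(1+9/800) = 2379/2500 ≈ 0.951600
step 4 [2y] swap r/2=961/38337: DF=(1 − 961/38337·(0.997700+0.980500+0.951600))/(1+961/38337) = 9039/10000 ≈ 0.903900
step 5 [2.5y] swap r/2=1236/47101: DF=(1 − 1236/47101·(0.997700+0.980500+0.951600+0.903900))/(1+1236/47101) = 2191/2500 ≈ 0.876400
step 6 [3y] swap r/2=1294/55807: DF=(1 − 1294/55807·(0.997700+0.980500+0.951600+0.903900+0.876400))/(1+1294/55807) = 4353/5000 ≈ 0.870600
step 7 [3.5y] swap r/2=1791/64016: DF=(1 − 1791/64016·(0.997700+0.980500+0.951600+0.903900+0.876400+0.870600))/(1+1791/64016) = 8209/10000 ≈ 0.820900
step 8 [4y] zero: DF = P = 8177/10000 ≈ 0.817700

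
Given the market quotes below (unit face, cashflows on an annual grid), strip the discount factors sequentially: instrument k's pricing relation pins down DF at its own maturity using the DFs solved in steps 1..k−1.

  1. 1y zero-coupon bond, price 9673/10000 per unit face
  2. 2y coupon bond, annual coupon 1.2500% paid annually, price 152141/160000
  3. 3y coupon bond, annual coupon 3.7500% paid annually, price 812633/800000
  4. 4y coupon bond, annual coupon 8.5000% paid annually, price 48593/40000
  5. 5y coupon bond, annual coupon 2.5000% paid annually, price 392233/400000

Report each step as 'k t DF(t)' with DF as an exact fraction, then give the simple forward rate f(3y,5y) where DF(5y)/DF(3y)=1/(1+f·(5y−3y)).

1 1 9673/10000
2 2 1159/1250
3 3 4553/5000
4 4 8999/10000
5 5 8663/10000
f(3y,5y) = ((4553/5000)/(8663/10000) − 1)/(2) = 443/17326 ≈ 2.5569%

step 1 [1y] zero: DF = P = 9673/10000 ≈ 0.967300
step 2 [2y] bond c/1=1/80: DF=(152141/160000 − 1/80·(0.967300))/(1+1/80) = 1159/1250 ≈ 0.927200
step 3 [3y] bond c/1=3/80: DF=(812633/800000 − 3/80·(0.967300+0.927200))/(1+3/80) = 4553/5000 ≈ 0.910600
step 4 [4y] bond c/1=17/200: DF=(48593/40000 − 17/200·(0.967300+0.927200+0.910600))/(1+17/200) = 8999/10000 ≈ 0.899900
step 5 [5y] bond c/1=1/40: DF=(392233/400000 − 1/40·(0.967300+0.927200+0.910600+0.899900))/(1+1/40) = 8663/10000 ≈ 0.866300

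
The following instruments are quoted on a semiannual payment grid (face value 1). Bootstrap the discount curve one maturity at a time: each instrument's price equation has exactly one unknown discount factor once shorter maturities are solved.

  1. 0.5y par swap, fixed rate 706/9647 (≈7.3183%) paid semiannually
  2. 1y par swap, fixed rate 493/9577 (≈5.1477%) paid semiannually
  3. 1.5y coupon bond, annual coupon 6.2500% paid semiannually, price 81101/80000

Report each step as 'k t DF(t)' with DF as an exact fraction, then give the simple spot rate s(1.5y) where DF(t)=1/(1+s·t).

1 1/2 9647/10000
2 1 9507/10000
3 3/2 37/40
s(1.5y) = (1/(37/40) − 1)/(3/2) = 2/37 ≈ 5.4054%

step 1 [0.5y] swap r/2=353/9647: DF=(1 − 353/9647·(0))/(1+353/9647) = 9647/10000 ≈ 0.964700
step 2 [1y] swap r/2=493/19154: DF=(1 − 493/19154·(0.964700))/(1+493/19154) = 9507/10000 ≈ 0.950700
step 3 [1.5y] bond c/2=1/32: DF=(81101/80000 − 1/32·(0.964700+0.950700))/(1+1/32) = 37/40 ≈ 0.925000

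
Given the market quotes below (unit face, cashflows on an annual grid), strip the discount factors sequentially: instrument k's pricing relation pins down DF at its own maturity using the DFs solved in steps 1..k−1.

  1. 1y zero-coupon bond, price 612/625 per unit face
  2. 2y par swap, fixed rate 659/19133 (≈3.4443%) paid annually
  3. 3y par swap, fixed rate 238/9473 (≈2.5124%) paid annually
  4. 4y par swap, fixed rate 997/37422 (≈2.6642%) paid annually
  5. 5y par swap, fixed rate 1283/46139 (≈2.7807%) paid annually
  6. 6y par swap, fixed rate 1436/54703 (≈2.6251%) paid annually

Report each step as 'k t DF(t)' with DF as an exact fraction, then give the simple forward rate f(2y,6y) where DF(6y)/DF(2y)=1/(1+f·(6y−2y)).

1 1 612/625
2 2 9341/10000
3 3 4643/5000
4 4 9003/10000
5 5 8717/10000
6 6 2141/2500
f(2y,6y) = ((9341/10000)/(2141/2500) − 1)/(4) = 777/34256 ≈ 2.2682%

step 1 [1y] zero: DF = P = 612/625 ≈ 0.979200
step 2 [2y] swap r/1=659/19133: DF=(1 − 659/19133·(0.979200))/(1+659/19133) = 9341/10000 ≈ 0.934100
step 3 [3y] swap r/1=238/9473: DF=(1 − 238/9473·(0.979200+0.934100))/(1+238/9473) = 4643/5000 ≈ 0.928600
step 4 [4y] swap r/1=997/37422: DF=(1 − 997/37422·(0.979200+0.934100+0.928600))/(1+997/37422) = 9003/10000 ≈ 0.900300
step 5 [5y] swap r/1=1283/46139: DF=(1 − 1283/46139·(0.979200+0.934100+0.928600+0.900300))/(1+1283/46139) = 8717/10000 ≈ 0.871700
step 6 [6y] swap r/1=1436/54703: DF=(1 − 1436/54703·(0.979200+0.934100+0.928600+0.900300+0.871700))/(1+1436/54703) = 2141/2500 ≈ 0.856400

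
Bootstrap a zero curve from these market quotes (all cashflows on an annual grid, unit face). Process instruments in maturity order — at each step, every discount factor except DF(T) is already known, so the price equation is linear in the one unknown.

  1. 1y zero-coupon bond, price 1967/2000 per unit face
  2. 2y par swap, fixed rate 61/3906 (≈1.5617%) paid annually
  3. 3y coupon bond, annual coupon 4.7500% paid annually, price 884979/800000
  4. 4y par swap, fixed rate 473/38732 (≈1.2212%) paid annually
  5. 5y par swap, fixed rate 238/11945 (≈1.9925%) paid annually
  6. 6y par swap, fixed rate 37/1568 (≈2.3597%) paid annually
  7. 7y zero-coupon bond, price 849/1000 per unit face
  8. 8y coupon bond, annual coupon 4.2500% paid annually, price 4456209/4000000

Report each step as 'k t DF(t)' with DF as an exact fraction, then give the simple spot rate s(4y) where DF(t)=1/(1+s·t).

step 1 [1y] zero: DF = P = 1967/2000 ≈ 0.983500
step 2 [2y] swap r/1=61/3906: DF=(1 − 61/3906·(0.983500))/(1+61/3906) = 1939/2000 ≈ 0.969500
step 3 [3y] bond c/1=19/400: DF=(884979/800000 − 19/400·(0.983500+0.969500))/(1+19/400) = 387/400 ≈ 0.967500
step 4 [4y] swap r/1=473/38732: DF=(1 − 473/38732·(0.983500+0.969500+0.967500))/(1+473/38732) = 9527/10000 ≈ 0.952700
step 5 [5y] swap r/1=238/11945: DF=(1 − 238/11945·(0.983500+0.969500+0.967500+0.952700))/(1+238/11945) = 1131/1250 ≈ 0.904800
step 6 [6y] swap r/1=37/1568: DF=(1 − 37/1568·(0.983500+0.969500+0.967500+0.952700+0.904800))/(1+37/1568) = 2167/2500 ≈ 0.866800
step 7 [7y] zero: DF = P = 849/1000 ≈ 0.849000
step 8 [8y] bond c/1=17/400: DF=(4456209/4000000 − 17/400·(0.983500+0.969500+0.967500+0.952700+0.904800+0.866800+0.849000))/(1+17/400) = 8039/10000 ≈ 0.803900

1 1 1967/2000
2 2 1939/2000
3 3 387/400
4 4 9527/10000
5 5 1131/1250
6 6 2167/2500
7 7 849/1000
8 8 8039/10000
s(4y) = (1/(9527/10000) − 1)/(4) = 473/38108 ≈ 1.2412%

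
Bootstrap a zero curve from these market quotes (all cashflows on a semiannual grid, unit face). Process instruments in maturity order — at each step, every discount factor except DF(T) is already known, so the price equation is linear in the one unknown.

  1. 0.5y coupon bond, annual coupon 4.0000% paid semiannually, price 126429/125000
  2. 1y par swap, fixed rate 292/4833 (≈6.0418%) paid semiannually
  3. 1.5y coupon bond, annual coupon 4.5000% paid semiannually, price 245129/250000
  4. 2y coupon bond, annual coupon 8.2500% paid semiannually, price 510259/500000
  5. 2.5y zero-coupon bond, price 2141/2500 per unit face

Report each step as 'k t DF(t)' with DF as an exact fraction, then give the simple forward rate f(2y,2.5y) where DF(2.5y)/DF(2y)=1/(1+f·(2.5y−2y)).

1 1/2 2479/2500
2 1 1177/1250
3 3/2 2291/2500
4 2 542/625
5 5/2 2141/2500
f(2y,2.5y) = ((542/625)/(2141/2500) − 1)/(1/2) = 54/2141 ≈ 2.5222%

step 1 [0.5y] bond c/2=1/50: DF=(126429/125000 − 1/50·(0))/(1+1/50) = 2479/2500 ≈ 0.991600
step 2 [1y] swap r/2=146/4833: DF=(1 − 146/4833·(0.991600))/(1+146/4833) = 1177/1250 ≈ 0.941600
step 3 [1.5y] bond c/2=9/400: DF=(245129/250000 − 9/400·(0.991600+0.941600))/(1+9/400) = 2291/2500 ≈ 0.916400
step 4 [2y] bond c/2=33/800: DF=(510259/500000 − 33/800·(0.991600+0.941600+0.916400))/(1+33/800) = 542/625 ≈ 0.867200
step 5 [2.5y] zero: DF = P = 2141/2500 ≈ 0.856400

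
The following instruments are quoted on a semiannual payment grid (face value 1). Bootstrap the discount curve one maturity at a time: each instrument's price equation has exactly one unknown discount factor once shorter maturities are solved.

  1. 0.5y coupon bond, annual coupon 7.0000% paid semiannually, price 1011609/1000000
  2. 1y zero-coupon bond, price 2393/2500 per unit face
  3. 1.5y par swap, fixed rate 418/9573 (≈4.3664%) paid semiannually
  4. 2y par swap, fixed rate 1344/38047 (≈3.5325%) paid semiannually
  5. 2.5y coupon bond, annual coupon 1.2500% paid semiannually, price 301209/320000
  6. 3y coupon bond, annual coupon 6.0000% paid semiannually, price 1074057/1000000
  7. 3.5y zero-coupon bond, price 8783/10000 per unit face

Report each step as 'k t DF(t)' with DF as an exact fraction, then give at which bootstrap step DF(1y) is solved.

step 1 [0.5y] bond c/2=7/200: DF=(1011609/1000000 − 7/200·(0))/(1+7/200) = 4887/5000 ≈ 0.977400
step 2 [1y] zero: DF = P = 2393/2500 ≈ 0.957200
step 3 [1.5y] swap r/2=209/9573: DF=(1 − 209/9573·(0.977400+0.957200))/(1+209/9573) = 9373/10000 ≈ 0.937300
step 4 [2y] swap r/2=672/38047: DF=(1 − 672/38047·(0.977400+0.957200+0.937300))/(1+672/38047) = 583/625 ≈ 0.932800
step 5 [2.5y] bond c/2=1/160: DF=(301209/320000 − 1/160·(0.977400+0.957200+0.937300+0.932800))/(1+1/160) = 4559/5000 ≈ 0.911800
step 6 [3y] bond c/2=3/100: DF=(1074057/1000000 − 3/100·(0.977400+0.957200+0.937300+0.932800+0.911800))/(1+3/100) = 4527/5000 ≈ 0.905400
step 7 [3.5y] zero: DF = P = 8783/10000 ≈ 0.878300

1 1/2 4887/5000
2 1 2393/2500
3 3/2 9373/10000
4 2 583/625
5 5/2 4559/5000
6 3 4527/5000
7 7/2 8783/10000
DF(1y) is solved at step 2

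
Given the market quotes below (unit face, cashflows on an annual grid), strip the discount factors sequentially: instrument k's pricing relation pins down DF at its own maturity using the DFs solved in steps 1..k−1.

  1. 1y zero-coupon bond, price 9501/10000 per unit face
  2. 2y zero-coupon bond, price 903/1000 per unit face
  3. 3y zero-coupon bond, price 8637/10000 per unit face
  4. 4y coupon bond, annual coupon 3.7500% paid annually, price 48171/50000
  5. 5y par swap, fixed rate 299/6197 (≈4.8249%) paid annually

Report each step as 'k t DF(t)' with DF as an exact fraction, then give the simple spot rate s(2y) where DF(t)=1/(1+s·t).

1 1 9501/10000
2 2 903/1000
3 3 8637/10000
4 4 519/625
5 5 7907/10000
s(2y) = (1/(903/1000) − 1)/(2) = 97/1806 ≈ 5.3710%

step 1 [1y] zero: DF = P = 9501/10000 ≈ 0.950100
step 2 [2y] zero: DF = P = 903/1000 ≈ 0.903000
step 3 [3y] zero: DF = P = 8637/10000 ≈ 0.863700
step 4 [4y] bond c/1=3/80: DF=(48171/50000 − 3/80·(0.950100+0.903000+0.863700))/(1+3/80) = 519/625 ≈ 0.830400
step 5 [5y] swap r/1=299/6197: DF=(1 − 299/6197·(0.950100+0.903000+0.863700+0.830400))/(1+299/6197) = 7907/10000 ≈ 0.790700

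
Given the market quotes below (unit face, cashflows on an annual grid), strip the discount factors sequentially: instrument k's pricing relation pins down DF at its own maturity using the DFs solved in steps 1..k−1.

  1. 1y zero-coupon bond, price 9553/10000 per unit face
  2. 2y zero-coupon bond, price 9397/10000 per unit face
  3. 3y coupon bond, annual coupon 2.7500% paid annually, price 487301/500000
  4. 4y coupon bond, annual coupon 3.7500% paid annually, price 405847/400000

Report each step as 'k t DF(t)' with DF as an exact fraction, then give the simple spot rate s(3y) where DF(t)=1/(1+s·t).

step 1 [1y] zero: DF = P = 9553/10000 ≈ 0.955300
step 2 [2y] zero: DF = P = 9397/10000 ≈ 0.939700
step 3 [3y] bond c/1=11/400: DF=(487301/500000 − 11/400·(0.955300+0.939700))/(1+11/400) = 4489/5000 ≈ 0.897800
step 4 [4y] bond c/1=3/80: DF=(405847/400000 − 3/80·(0.955300+0.939700+0.897800))/(1+3/80) = 877/1000 ≈ 0.877000

1 1 9553/10000
2 2 9397/10000
3 3 4489/5000
4 4 877/1000
s(3y) = (1/(4489/5000) − 1)/(3) = 511/13467 ≈ 3.7945%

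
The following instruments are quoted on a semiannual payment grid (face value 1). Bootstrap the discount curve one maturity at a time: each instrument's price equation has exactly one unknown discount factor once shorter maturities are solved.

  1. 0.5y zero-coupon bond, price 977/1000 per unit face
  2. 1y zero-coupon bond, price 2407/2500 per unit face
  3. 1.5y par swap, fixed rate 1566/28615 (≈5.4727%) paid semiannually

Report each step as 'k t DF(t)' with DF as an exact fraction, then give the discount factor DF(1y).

step 1 [0.5y] zero: DF = P = 977/1000 ≈ 0.977000
step 2 [1y] zero: DF = P = 2407/2500 ≈ 0.962800
step 3 [1.5y] swap r/2=783/28615: DF=(1 − 783/28615·(0.977000+0.962800))/(1+783/28615) = 9217/10000 ≈ 0.921700

1 1/2 977/1000
2 1 2407/2500
3 3/2 9217/10000
DF(1y) = 2407/2500 ≈ 0.962800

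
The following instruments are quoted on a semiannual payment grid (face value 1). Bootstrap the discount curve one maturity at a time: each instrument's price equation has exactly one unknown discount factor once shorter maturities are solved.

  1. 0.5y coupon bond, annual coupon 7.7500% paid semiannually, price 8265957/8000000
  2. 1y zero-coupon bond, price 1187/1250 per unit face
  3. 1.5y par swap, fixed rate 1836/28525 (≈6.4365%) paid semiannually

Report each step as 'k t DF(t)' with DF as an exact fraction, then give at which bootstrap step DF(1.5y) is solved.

1 1/2 9947/10000
2 1 1187/1250
3 3/2 4541/5000
DF(1.5y) is solved at step 3

step 1 [0.5y] bond c/2=31/800: DF=(8265957/8000000 − 31/800·(0))/(1+31/800) = 9947/10000 ≈ 0.994700
step 2 [1y] zero: DF = P = 1187/1250 ≈ 0.949600
step 3 [1.5y] swap r/2=918/28525: DF=(1 − 918/28525·(0.994700+0.949600))/(1+918/28525) = 4541/5000 ≈ 0.908200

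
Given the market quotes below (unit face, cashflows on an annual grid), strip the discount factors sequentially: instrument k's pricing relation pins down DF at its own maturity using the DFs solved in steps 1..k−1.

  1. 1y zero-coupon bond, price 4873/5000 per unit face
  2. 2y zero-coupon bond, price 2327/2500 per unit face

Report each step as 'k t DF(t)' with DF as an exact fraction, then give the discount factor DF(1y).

step 1 [1y] zero: DF = P = 4873/5000 ≈ 0.974600
step 2 [2y] zero: DF = P = 2327/2500 ≈ 0.930800

1 1 4873/5000
2 2 2327/2500
DF(1y) = 4873/5000 ≈ 0.974600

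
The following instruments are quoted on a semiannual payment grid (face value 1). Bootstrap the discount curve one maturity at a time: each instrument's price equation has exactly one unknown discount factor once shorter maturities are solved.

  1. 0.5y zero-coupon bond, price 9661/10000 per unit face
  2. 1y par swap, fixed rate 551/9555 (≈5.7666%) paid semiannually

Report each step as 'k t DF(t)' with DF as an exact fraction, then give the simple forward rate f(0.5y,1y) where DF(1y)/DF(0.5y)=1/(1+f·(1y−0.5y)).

step 1 [0.5y] zero: DF = P = 9661/10000 ≈ 0.966100
step 2 [1y] swap r/2=551/19110: DF=(1 − 551/19110·(0.966100))/(1+551/19110) = 9449/10000 ≈ 0.944900

1 1/2 9661/10000
2 1 9449/10000
f(0.5y,1y) = ((9661/10000)/(9449/10000) − 1)/(1/2) = 424/9449 ≈ 4.4872%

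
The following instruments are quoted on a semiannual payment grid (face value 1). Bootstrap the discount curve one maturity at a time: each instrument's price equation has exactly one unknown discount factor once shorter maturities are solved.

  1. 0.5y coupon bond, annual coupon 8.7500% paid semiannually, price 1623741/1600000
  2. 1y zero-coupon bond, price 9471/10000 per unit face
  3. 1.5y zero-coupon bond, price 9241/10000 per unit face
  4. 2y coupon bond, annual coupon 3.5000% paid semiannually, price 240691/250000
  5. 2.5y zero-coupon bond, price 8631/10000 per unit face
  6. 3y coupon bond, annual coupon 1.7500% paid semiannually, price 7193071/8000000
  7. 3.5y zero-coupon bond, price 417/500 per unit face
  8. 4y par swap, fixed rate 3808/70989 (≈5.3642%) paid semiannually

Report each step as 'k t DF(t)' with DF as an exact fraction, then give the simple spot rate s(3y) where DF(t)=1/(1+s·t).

step 1 [0.5y] bond c/2=7/160: DF=(1623741/1600000 − 7/160·(0))/(1+7/160) = 9723/10000 ≈ 0.972300
step 2 [1y] zero: DF = P = 9471/10000 ≈ 0.947100
step 3 [1.5y] zero: DF = P = 9241/10000 ≈ 0.924100
step 4 [2y] bond c/2=7/400: DF=(240691/250000 − 7/400·(0.972300+0.947100+0.924100))/(1+7/400) = 8973/10000 ≈ 0.897300
step 5 [2.5y] zero: DF = P = 8631/10000 ≈ 0.863100
step 6 [3y] bond c/2=7/800: DF=(7193071/8000000 − 7/800·(0.972300+0.947100+0.924100+0.897300+0.863100))/(1+7/800) = 4257/5000 ≈ 0.851400
step 7 [3.5y] zero: DF = P = 417/500 ≈ 0.834000
step 8 [4y] swap r/2=1904/70989: DF=(1 − 1904/70989·(0.972300+0.947100+0.924100+0.897300+0.863100+0.851400+0.834000))/(1+1904/70989) = 506/625 ≈ 0.809600

1 1/2 9723/10000
2 1 9471/10000
3 3/2 9241/10000
4 2 8973/10000
5 5/2 8631/10000
6 3 4257/5000
7 7/2 417/500
8 4 506/625
s(3y) = (1/(4257/5000) − 1)/(3) = 743/12771 ≈ 5.8179%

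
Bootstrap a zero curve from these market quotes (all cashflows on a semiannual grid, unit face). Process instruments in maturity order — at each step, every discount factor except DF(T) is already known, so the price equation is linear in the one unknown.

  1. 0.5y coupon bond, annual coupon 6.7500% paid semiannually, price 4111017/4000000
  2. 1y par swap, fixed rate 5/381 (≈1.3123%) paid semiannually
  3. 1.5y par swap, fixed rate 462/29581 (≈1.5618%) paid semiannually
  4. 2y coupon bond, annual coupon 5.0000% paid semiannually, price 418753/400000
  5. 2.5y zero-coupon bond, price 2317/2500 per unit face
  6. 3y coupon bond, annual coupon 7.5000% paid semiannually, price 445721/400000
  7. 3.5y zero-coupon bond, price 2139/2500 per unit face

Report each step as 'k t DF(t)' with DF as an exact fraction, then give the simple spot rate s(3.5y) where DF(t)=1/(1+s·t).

step 1 [0.5y] bond c/2=27/800: DF=(4111017/4000000 − 27/800·(0))/(1+27/800) = 4971/5000 ≈ 0.994200
step 2 [1y] swap r/2=5/762: DF=(1 − 5/762·(0.994200))/(1+5/762) = 987/1000 ≈ 0.987000
step 3 [1.5y] swap r/2=231/29581: DF=(1 − 231/29581·(0.994200+0.987000))/(1+231/29581) = 9769/10000 ≈ 0.976900
step 4 [2y] bond c/2=1/40: DF=(418753/400000 − 1/40·(0.994200+0.987000+0.976900))/(1+1/40) = 2373/2500 ≈ 0.949200
step 5 [2.5y] zero: DF = P = 2317/2500 ≈ 0.926800
step 6 [3y] bond c/2=3/80: DF=(445721/400000 − 3/80·(0.994200+0.987000+0.976900+0.949200+0.926800))/(1+3/80) = 8993/10000 ≈ 0.899300
step 7 [3.5y] zero: DF = P = 2139/2500 ≈ 0.855600

1 1/2 4971/5000
2 1 987/1000
3 3/2 9769/10000
4 2 2373/2500
5 5/2 2317/2500
6 3 8993/10000
7 7/2 2139/2500
s(3.5y) = (1/(2139/2500) − 1)/(7/2) = 722/14973 ≈ 4.8220%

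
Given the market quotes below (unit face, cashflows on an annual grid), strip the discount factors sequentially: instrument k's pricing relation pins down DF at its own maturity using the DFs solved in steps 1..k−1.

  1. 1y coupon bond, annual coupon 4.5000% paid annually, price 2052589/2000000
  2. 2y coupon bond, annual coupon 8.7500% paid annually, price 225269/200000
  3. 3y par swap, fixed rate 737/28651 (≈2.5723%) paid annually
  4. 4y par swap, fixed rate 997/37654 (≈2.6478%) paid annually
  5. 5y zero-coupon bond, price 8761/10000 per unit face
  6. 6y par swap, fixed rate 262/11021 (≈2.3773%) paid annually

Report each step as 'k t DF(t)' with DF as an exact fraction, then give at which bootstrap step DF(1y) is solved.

step 1 [1y] bond c/1=9/200: DF=(2052589/2000000 − 9/200·(0))/(1+9/200) = 9821/10000 ≈ 0.982100
step 2 [2y] bond c/1=7/80: DF=(225269/200000 − 7/80·(0.982100))/(1+7/80) = 9567/10000 ≈ 0.956700
step 3 [3y] swap r/1=737/28651: DF=(1 − 737/28651·(0.982100+0.956700))/(1+737/28651) = 9263/10000 ≈ 0.926300
step 4 [4y] swap r/1=997/37654: DF=(1 − 997/37654·(0.982100+0.956700+0.926300))/(1+997/37654) = 9003/10000 ≈ 0.900300
step 5 [5y] zero: DF = P = 8761/10000 ≈ 0.876100
step 6 [6y] swap r/1=262/11021: DF=(1 − 262/11021·(0.982100+0.956700+0.926300+0.900300+0.876100))/(1+262/11021) = 869/1000 ≈ 0.869000

1 1 9821/10000
2 2 9567/10000
3 3 9263/10000
4 4 9003/10000
5 5 8761/10000
6 6 869/1000
DF(1y) is solved at step 1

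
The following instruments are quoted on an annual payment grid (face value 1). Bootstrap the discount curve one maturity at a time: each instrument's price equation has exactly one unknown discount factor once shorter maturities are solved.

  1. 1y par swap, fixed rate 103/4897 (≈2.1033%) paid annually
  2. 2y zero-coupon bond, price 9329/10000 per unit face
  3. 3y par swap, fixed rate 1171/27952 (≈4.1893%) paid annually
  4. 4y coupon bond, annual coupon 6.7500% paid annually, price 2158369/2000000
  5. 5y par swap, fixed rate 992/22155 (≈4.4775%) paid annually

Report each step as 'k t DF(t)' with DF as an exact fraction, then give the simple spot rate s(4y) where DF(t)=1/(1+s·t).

step 1 [1y] swap r/1=103/4897: DF=(1 − 103/4897·(0))/(1+103/4897) = 4897/5000 ≈ 0.979400
step 2 [2y] zero: DF = P = 9329/10000 ≈ 0.932900
step 3 [3y] swap r/1=1171/27952: DF=(1 − 1171/27952·(0.979400+0.932900))/(1+1171/27952) = 8829/10000 ≈ 0.882900
step 4 [4y] bond c/1=27/400: DF=(2158369/2000000 − 27/400·(0.979400+0.932900+0.882900))/(1+27/400) = 4171/5000 ≈ 0.834200
step 5 [5y] swap r/1=992/22155: DF=(1 − 992/22155·(0.979400+0.932900+0.882900+0.834200))/(1+992/22155) = 501/625 ≈ 0.801600

1 1 4897/5000
2 2 9329/10000
3 3 8829/10000
4 4 4171/5000
5 5 501/625
s(4y) = (1/(4171/5000) − 1)/(4) = 829/16684 ≈ 4.9688%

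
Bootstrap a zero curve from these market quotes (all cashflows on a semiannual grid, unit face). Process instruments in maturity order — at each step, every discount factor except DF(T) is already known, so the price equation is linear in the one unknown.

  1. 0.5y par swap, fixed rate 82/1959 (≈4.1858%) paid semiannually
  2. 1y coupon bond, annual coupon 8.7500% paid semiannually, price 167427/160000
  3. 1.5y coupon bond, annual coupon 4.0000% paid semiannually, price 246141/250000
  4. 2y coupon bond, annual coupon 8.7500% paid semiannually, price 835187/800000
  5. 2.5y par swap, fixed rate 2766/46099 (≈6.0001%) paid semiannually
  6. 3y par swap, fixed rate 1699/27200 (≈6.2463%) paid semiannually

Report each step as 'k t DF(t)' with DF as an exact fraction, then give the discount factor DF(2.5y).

1 1/2 1959/2000
2 1 1923/2000
3 3/2 1159/1250
4 2 22/25
5 5/2 8617/10000
6 3 8301/10000
DF(2.5y) = 8617/10000 ≈ 0.861700

step 1 [0.5y] swap r/2=41/1959: DF=(1 − 41/1959·(0))/(1+41/1959) = 1959/2000 ≈ 0.979500
step 2 [1y] bond c/2=7/160: DF=(167427/160000 − 7/160·(0.979500))/(1+7/160) = 1923/2000 ≈ 0.961500
step 3 [1.5y] bond c/2=1/50: DF=(246141/250000 − 1/50·(0.979500+0.961500))/(1+1/50) = 1159/1250 ≈ 0.927200
step 4 [2y] bond c/2=7/160: DF=(835187/800000 − 7/160·(0.979500+0.961500+0.927200))/(1+7/160) = 22/25 ≈ 0.880000
step 5 [2.5y] swap r/2=1383/46099: DF=(1 − 1383/46099·(0.979500+0.961500+0.927200+0.880000))/(1+1383/46099) = 8617/10000 ≈ 0.861700
step 6 [3y] swap r/2=1699/54400: DF=(1 − 1699/54400·(0.979500+0.961500+0.927200+0.880000+0.861700))/(1+1699/54400) = 8301/10000 ≈ 0.830100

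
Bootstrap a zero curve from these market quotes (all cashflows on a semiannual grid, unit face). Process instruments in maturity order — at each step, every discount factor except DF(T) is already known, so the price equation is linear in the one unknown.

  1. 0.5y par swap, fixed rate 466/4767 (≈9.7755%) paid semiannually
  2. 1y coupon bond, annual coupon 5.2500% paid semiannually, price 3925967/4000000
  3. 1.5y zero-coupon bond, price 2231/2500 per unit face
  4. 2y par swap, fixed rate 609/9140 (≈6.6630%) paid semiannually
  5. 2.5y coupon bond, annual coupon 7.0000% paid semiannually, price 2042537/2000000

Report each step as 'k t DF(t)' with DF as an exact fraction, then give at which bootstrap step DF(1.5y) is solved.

1 1/2 4767/5000
2 1 233/250
3 3/2 2231/2500
4 2 4391/5000
5 5/2 8631/10000
DF(1.5y) is solved at step 3

step 1 [0.5y] swap r/2=233/4767: DF=(1 − 233/4767·(0))/(1+233/4767) = 4767/5000 ≈ 0.953400
step 2 [1y] bond c/2=21/800: DF=(3925967/4000000 − 21/800·(0.953400))/(1+21/800) = 233/250 ≈ 0.932000
step 3 [1.5y] zero: DF = P = 2231/2500 ≈ 0.892400
step 4 [2y] swap r/2=609/18280: DF=(1 − 609/18280·(0.953400+0.932000+0.892400))/(1+609/18280) = 4391/5000 ≈ 0.878200
step 5 [2.5y] bond c/2=7/200: DF=(2042537/2000000 − 7/200·(0.953400+0.932000+0.892400+0.878200))/(1+7/200) = 8631/10000 ≈ 0.863100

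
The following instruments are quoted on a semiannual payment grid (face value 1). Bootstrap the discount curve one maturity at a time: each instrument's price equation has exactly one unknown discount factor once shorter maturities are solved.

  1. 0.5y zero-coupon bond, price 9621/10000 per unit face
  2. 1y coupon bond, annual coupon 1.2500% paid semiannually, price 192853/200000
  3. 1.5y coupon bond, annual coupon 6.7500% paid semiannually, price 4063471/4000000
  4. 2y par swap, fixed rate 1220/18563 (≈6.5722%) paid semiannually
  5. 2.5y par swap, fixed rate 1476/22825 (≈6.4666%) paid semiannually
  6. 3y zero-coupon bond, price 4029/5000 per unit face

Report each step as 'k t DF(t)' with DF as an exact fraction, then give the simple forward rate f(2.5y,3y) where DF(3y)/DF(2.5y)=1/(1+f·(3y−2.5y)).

1 1/2 9621/10000
2 1 9523/10000
3 3/2 4601/5000
4 2 439/500
5 5/2 2131/2500
6 3 4029/5000
f(2.5y,3y) = ((2131/2500)/(4029/5000) − 1)/(1/2) = 466/4029 ≈ 11.5661%

step 1 [0.5y] zero: DF = P = 9621/10000 ≈ 0.962100
step 2 [1y] bond c/2=1/160: DF=(192853/200000 − 1/160·(0.962100))/(1+1/160) = 9523/10000 ≈ 0.952300
step 3 [1.5y] bond c/2=27/800: DF=(4063471/4000000 − 27/800·(0.962100+0.952300))/(1+27/800) = 4601/5000 ≈ 0.920200
step 4 [2y] swap r/2=610/18563: DF=(1 − 610/18563·(0.962100+0.952300+0.920200))/(1+610/18563) = 439/500 ≈ 0.878000
step 5 [2.5y] swap r/2=738/22825: DF=(1 − 738/22825·(0.962100+0.952300+0.920200+0.878000))/(1+738/22825) = 2131/2500 ≈ 0.852400
step 6 [3y] zero: DF = P = 4029/5000 ≈ 0.805800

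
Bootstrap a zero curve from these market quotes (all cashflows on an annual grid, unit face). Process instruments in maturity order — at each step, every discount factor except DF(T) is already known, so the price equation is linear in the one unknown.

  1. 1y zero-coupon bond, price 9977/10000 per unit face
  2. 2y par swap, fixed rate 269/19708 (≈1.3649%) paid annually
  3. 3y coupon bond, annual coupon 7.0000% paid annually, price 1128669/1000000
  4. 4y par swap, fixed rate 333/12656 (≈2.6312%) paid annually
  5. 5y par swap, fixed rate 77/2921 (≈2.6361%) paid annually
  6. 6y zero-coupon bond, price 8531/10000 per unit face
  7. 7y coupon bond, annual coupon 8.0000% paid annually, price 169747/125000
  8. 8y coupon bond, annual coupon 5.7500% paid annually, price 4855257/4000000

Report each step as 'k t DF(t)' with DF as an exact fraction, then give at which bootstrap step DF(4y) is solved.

1 1 9977/10000
2 2 9731/10000
3 3 9259/10000
4 4 9001/10000
5 5 548/625
6 6 8531/10000
7 7 106/125
8 8 2003/2500
DF(4y) is solved at step 4

step 1 [1y] zero: DF = P = 9977/10000 ≈ 0.997700
step 2 [2y] swap r/1=269/19708: DF=(1 − 269/19708·(0.997700))/(1+269/19708) = 9731/10000 ≈ 0.973100
step 3 [3y] bond c/1=7/100: DF=(1128669/1000000 − 7/100·(0.997700+0.973100))/(1+7/100) = 9259/10000 ≈ 0.925900
step 4 [4y] swap r/1=333/12656: DF=(1 − 333/12656·(0.997700+0.973100+0.925900))/(1+333/12656) = 9001/10000 ≈ 0.900100
step 5 [5y] swap r/1=77/2921: DF=(1 − 77/2921·(0.997700+0.973100+0.925900+0.900100))/(1+77/2921) = 548/625 ≈ 0.876800
step 6 [6y] zero: DF = P = 8531/10000 ≈ 0.853100
step 7 [7y] bond c/1=2/25: DF=(169747/125000 − 2/25·(0.997700+0.973100+0.925900+0.900100+0.876800+0.853100))/(1+2/25) = 106/125 ≈ 0.848000
step 8 [8y] bond c/1=23/400: DF=(4855257/4000000 − 23/400·(0.997700+0.973100+0.925900+0.900100+0.876800+0.853100+0.848000))/(1+23/400) = 2003/2500 ≈ 0.801200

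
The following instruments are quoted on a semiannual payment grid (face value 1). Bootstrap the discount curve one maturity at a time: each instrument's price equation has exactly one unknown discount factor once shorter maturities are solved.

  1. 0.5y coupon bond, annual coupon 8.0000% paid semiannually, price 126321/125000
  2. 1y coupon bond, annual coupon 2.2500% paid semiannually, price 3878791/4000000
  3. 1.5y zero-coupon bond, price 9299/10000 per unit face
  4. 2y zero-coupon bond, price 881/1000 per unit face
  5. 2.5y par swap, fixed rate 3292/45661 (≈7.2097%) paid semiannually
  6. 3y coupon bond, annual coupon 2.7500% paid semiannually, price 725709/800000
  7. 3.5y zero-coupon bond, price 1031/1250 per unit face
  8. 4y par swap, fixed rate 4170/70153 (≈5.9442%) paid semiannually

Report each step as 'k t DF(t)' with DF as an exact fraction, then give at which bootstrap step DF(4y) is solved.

step 1 [0.5y] bond c/2=1/25: DF=(126321/125000 − 1/25·(0))/(1+1/25) = 9717/10000 ≈ 0.971700
step 2 [1y] bond c/2=9/800: DF=(3878791/4000000 − 9/800·(0.971700))/(1+9/800) = 9481/10000 ≈ 0.948100
step 3 [1.5y] zero: DF = P = 9299/10000 ≈ 0.929900
step 4 [2y] zero: DF = P = 881/1000 ≈ 0.881000
step 5 [2.5y] swap r/2=1646/45661: DF=(1 − 1646/45661·(0.971700+0.948100+0.929900+0.881000))/(1+1646/45661) = 4177/5000 ≈ 0.835400
step 6 [3y] bond c/2=11/800: DF=(725709/800000 − 11/800·(0.971700+0.948100+0.929900+0.881000+0.835400))/(1+11/800) = 8329/10000 ≈ 0.832900
step 7 [3.5y] zero: DF = P = 1031/1250 ≈ 0.824800
step 8 [4y] swap r/2=2085/70153: DF=(1 − 2085/70153·(0.971700+0.948100+0.929900+0.881000+0.835400+0.832900+0.824800))/(1+2085/70153) = 1583/2000 ≈ 0.791500

1 1/2 9717/10000
2 1 9481/10000
3 3/2 9299/10000
4 2 881/1000
5 5/2 4177/5000
6 3 8329/10000
7 7/2 1031/1250
8 4 1583/2000
DF(4y) is solved at step 8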